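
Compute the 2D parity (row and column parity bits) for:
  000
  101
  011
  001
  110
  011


Row parities: 000100
Column parities: 010

Row P: 000100, Col P: 010, Corner: 1


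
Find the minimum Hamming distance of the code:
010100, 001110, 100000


Comparing all pairs, minimum distance: 3
Can detect 2 errors, correct 1 errors

3


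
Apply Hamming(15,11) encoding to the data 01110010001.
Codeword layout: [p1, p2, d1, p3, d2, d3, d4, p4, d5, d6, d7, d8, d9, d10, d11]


Parity bits: p1=0, p2=0, p3=0, p4=0

000011100010001


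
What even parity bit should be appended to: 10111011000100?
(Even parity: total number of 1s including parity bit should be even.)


Number of 1s in data: 7
Parity bit: 1

1


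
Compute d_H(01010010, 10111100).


XOR: 11101110
Count of 1s: 6

6


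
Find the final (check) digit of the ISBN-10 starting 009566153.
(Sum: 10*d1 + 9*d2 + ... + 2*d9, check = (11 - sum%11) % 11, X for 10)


Weighted sum: 198
198 mod 11 = 0

Check digit: 0


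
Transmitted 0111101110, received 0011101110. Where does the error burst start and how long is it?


XOR: 0100000000

Burst at position 1, length 1


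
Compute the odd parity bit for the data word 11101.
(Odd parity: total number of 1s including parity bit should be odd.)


Number of 1s in data: 4
Parity bit: 1

1


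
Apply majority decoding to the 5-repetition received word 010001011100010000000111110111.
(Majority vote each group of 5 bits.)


Groups: 01000, 10111, 00010, 00000, 01111, 10111
Majority votes: 010011

010011


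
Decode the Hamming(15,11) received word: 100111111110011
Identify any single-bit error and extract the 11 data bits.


Syndrome = 0: no error detected

Data: 01111110011 (no errors)


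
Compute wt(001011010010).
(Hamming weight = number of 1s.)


Counting 1s in 001011010010

5


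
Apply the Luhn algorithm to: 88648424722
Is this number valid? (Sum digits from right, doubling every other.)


Luhn sum = 68
68 mod 10 = 8

Invalid (Luhn sum mod 10 = 8)


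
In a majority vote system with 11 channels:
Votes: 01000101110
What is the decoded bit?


Ones: 5 out of 11
Threshold: 6

0 (5/11 voted 1)


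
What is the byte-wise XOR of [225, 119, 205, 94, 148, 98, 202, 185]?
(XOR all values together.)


XOR chain: 225 ^ 119 ^ 205 ^ 94 ^ 148 ^ 98 ^ 202 ^ 185 = 128

128


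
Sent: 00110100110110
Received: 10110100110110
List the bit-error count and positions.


XOR: 10000000000000

1 error(s) at position(s): 0


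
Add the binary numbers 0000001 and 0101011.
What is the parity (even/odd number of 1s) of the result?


0000001 = 1
0101011 = 43
Sum = 44 = 101100
1s count = 3

odd parity (3 ones in 101100)


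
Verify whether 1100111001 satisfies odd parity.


Number of 1s: 6

No, parity error (6 ones)


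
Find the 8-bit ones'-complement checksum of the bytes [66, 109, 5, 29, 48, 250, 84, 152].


Sum = 743 mod 256 = 231
Complement = 24

24


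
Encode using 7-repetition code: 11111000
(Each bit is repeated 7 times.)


Each bit -> 7 copies

11111111111111111111111111111111111000000000000000000000


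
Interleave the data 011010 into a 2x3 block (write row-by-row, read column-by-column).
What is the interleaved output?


Matrix:
  011
  010
Read columns: 001110

001110


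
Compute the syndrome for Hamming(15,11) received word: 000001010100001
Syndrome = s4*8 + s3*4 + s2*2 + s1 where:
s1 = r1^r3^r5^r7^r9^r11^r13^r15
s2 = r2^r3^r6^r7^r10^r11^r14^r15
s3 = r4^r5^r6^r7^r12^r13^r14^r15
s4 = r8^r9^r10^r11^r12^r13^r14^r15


s1=1, s2=1, s3=0, s4=1

Syndrome = 11 (error at position 11)


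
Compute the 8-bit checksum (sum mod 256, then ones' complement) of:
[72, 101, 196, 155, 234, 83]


Sum = 841 mod 256 = 73
Complement = 182

182


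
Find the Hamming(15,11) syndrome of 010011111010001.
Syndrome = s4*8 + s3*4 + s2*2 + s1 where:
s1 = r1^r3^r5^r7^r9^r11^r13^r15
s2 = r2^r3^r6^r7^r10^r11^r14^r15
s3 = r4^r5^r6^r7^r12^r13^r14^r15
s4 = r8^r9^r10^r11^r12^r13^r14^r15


s1=1, s2=1, s3=0, s4=0

Syndrome = 3 (error at position 3)


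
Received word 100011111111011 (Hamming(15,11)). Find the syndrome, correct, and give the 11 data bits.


Syndrome = 8: error at position 8

Data: 01111111011 (corrected bit 8)


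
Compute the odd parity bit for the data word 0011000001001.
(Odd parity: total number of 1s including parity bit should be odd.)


Number of 1s in data: 4
Parity bit: 1

1


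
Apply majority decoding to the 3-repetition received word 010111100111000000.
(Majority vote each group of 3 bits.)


Groups: 010, 111, 100, 111, 000, 000
Majority votes: 010100

010100


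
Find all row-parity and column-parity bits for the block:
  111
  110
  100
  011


Row parities: 1010
Column parities: 110

Row P: 1010, Col P: 110, Corner: 0


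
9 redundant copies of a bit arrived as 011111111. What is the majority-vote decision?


Ones: 8 out of 9
Threshold: 5

1 (8/9 voted 1)


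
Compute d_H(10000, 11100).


XOR: 01100
Count of 1s: 2

2


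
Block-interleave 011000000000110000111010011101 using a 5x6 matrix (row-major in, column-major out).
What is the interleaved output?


Matrix:
  011000
  000000
  110000
  111010
  011101
Read columns: 001101011110011000010001000001

001101011110011000010001000001


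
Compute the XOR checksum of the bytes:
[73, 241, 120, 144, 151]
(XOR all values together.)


XOR chain: 73 ^ 241 ^ 120 ^ 144 ^ 151 = 199

199


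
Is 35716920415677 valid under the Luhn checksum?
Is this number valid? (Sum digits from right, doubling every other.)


Luhn sum = 61
61 mod 10 = 1

Invalid (Luhn sum mod 10 = 1)


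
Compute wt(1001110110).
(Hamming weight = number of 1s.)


Counting 1s in 1001110110

6


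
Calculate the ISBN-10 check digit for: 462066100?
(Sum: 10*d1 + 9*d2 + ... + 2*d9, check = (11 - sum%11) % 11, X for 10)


Weighted sum: 180
180 mod 11 = 4

Check digit: 7


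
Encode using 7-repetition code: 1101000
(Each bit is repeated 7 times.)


Each bit -> 7 copies

1111111111111100000001111111000000000000000000000


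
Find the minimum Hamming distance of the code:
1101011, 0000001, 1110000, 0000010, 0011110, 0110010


Comparing all pairs, minimum distance: 2
Can detect 1 errors, correct 0 errors

2


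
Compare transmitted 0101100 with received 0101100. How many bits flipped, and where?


XOR: 0000000

0 errors (received matches sent)


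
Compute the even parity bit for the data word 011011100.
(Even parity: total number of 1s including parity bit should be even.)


Number of 1s in data: 5
Parity bit: 1

1


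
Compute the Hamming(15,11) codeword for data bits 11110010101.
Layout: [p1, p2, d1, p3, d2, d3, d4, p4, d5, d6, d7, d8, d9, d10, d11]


Parity bits: p1=0, p2=1, p3=1, p4=1

011111110010101


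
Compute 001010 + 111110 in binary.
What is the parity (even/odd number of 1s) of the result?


001010 = 10
111110 = 62
Sum = 72 = 1001000
1s count = 2

even parity (2 ones in 1001000)


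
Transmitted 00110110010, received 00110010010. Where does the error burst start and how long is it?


XOR: 00000100000

Burst at position 5, length 1


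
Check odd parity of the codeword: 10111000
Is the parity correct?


Number of 1s: 4

No, parity error (4 ones)


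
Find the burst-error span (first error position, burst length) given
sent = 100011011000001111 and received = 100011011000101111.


XOR: 000000000000100000

Burst at position 12, length 1


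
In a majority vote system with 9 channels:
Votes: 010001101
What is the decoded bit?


Ones: 4 out of 9
Threshold: 5

0 (4/9 voted 1)


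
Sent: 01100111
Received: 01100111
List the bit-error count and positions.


XOR: 00000000

0 errors (received matches sent)


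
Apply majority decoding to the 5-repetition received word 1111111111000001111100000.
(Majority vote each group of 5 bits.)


Groups: 11111, 11111, 00000, 11111, 00000
Majority votes: 11010

11010


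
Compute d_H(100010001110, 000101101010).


XOR: 100111100100
Count of 1s: 6

6


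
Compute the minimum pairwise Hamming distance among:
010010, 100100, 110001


Comparing all pairs, minimum distance: 3
Can detect 2 errors, correct 1 errors

3


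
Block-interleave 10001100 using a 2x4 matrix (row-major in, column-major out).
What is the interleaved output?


Matrix:
  1000
  1100
Read columns: 11010000

11010000


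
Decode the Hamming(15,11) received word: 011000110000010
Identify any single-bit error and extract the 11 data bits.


Syndrome = 0: no error detected

Data: 10010000010 (no errors)


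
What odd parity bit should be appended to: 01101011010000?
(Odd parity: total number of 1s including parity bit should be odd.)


Number of 1s in data: 6
Parity bit: 1

1


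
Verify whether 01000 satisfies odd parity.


Number of 1s: 1

Yes, parity is correct (1 ones)


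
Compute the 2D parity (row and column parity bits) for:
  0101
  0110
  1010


Row parities: 000
Column parities: 1001

Row P: 000, Col P: 1001, Corner: 0


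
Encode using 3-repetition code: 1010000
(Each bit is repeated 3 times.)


Each bit -> 3 copies

111000111000000000000


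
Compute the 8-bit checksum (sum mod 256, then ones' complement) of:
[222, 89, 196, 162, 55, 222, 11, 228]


Sum = 1185 mod 256 = 161
Complement = 94

94


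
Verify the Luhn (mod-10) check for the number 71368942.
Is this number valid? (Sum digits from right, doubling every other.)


Luhn sum = 44
44 mod 10 = 4

Invalid (Luhn sum mod 10 = 4)


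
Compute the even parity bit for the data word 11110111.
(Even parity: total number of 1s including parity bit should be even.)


Number of 1s in data: 7
Parity bit: 1

1


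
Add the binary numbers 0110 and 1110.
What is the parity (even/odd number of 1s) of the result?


0110 = 6
1110 = 14
Sum = 20 = 10100
1s count = 2

even parity (2 ones in 10100)


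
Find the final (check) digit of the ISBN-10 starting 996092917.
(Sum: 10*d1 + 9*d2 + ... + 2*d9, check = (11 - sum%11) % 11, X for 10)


Weighted sum: 336
336 mod 11 = 6

Check digit: 5


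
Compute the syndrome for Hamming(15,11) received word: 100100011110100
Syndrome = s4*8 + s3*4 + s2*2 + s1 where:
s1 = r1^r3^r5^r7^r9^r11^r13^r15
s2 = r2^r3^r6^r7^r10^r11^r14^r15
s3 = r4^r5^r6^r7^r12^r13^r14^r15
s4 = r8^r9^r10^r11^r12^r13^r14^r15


s1=0, s2=0, s3=0, s4=1

Syndrome = 8 (error at position 8)


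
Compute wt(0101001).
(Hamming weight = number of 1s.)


Counting 1s in 0101001

3


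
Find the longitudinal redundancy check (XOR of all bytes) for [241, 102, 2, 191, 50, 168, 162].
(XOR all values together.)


XOR chain: 241 ^ 102 ^ 2 ^ 191 ^ 50 ^ 168 ^ 162 = 18

18


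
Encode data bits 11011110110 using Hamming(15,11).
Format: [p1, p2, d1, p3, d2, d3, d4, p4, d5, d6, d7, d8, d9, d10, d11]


Parity bits: p1=0, p2=1, p3=0, p4=1

011010111110110


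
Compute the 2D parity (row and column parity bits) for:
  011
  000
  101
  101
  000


Row parities: 00000
Column parities: 011

Row P: 00000, Col P: 011, Corner: 0


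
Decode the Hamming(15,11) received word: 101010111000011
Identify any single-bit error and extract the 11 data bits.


Syndrome = 0: no error detected

Data: 11011000011 (no errors)


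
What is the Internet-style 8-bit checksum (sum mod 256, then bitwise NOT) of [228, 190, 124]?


Sum = 542 mod 256 = 30
Complement = 225

225


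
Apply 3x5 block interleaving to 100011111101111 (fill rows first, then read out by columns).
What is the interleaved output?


Matrix:
  10001
  11111
  01111
Read columns: 110011011011111

110011011011111


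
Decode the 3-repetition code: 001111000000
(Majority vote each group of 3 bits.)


Groups: 001, 111, 000, 000
Majority votes: 0100

0100


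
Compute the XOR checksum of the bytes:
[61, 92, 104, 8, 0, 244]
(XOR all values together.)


XOR chain: 61 ^ 92 ^ 104 ^ 8 ^ 0 ^ 244 = 245

245


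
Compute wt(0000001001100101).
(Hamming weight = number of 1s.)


Counting 1s in 0000001001100101

5


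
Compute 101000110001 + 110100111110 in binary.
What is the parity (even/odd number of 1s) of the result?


101000110001 = 2609
110100111110 = 3390
Sum = 5999 = 1011101101111
1s count = 10

even parity (10 ones in 1011101101111)


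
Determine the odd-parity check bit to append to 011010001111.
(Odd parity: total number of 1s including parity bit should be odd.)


Number of 1s in data: 7
Parity bit: 0

0


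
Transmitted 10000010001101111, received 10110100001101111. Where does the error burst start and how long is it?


XOR: 00110110000000000

Burst at position 2, length 5


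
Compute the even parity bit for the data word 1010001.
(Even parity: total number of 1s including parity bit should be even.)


Number of 1s in data: 3
Parity bit: 1

1


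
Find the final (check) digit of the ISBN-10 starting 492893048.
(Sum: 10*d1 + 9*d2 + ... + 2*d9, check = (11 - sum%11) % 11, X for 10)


Weighted sum: 290
290 mod 11 = 4

Check digit: 7


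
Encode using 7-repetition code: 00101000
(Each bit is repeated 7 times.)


Each bit -> 7 copies

00000000000000111111100000001111111000000000000000000000


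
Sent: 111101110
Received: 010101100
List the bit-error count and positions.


XOR: 101000010

3 error(s) at position(s): 0, 2, 7


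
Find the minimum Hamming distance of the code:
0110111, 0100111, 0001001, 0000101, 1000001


Comparing all pairs, minimum distance: 1
Can detect 0 errors, correct 0 errors

1


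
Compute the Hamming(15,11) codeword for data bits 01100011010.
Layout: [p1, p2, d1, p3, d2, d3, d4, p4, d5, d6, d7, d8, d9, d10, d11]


Parity bits: p1=0, p2=1, p3=0, p4=1

010011010011010


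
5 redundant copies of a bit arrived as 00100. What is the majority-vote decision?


Ones: 1 out of 5
Threshold: 3

0 (1/5 voted 1)


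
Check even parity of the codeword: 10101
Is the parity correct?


Number of 1s: 3

No, parity error (3 ones)


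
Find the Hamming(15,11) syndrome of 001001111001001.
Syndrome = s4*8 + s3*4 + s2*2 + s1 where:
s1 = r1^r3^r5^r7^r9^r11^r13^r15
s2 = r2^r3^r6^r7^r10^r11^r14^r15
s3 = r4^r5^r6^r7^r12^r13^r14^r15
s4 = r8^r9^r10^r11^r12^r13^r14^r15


s1=0, s2=0, s3=0, s4=0

Syndrome = 0 (no error)


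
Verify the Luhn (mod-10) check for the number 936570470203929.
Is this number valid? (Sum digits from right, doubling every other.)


Luhn sum = 70
70 mod 10 = 0

Valid (Luhn sum mod 10 = 0)


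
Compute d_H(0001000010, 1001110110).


XOR: 1000110100
Count of 1s: 4

4


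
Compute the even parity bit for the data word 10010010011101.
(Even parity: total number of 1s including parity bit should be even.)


Number of 1s in data: 7
Parity bit: 1

1


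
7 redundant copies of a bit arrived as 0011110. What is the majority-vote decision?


Ones: 4 out of 7
Threshold: 4

1 (4/7 voted 1)


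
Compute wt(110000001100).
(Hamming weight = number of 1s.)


Counting 1s in 110000001100

4


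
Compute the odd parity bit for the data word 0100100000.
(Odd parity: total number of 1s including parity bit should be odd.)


Number of 1s in data: 2
Parity bit: 1

1


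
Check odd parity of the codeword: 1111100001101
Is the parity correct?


Number of 1s: 8

No, parity error (8 ones)


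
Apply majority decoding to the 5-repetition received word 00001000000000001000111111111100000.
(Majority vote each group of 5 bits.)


Groups: 00001, 00000, 00000, 01000, 11111, 11111, 00000
Majority votes: 0000110

0000110


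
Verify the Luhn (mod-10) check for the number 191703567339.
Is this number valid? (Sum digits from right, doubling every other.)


Luhn sum = 53
53 mod 10 = 3

Invalid (Luhn sum mod 10 = 3)


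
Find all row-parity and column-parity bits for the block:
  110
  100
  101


Row parities: 010
Column parities: 111

Row P: 010, Col P: 111, Corner: 1


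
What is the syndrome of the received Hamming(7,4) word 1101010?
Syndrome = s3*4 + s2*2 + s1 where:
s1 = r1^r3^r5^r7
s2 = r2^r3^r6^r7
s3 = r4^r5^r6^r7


s1=1, s2=0, s3=0

Syndrome = 1 (error at position 1)


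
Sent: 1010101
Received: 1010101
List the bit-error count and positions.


XOR: 0000000

0 errors (received matches sent)


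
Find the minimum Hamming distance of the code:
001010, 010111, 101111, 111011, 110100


Comparing all pairs, minimum distance: 2
Can detect 1 errors, correct 0 errors

2


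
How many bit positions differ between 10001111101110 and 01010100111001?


XOR: 11011011010111
Count of 1s: 10

10


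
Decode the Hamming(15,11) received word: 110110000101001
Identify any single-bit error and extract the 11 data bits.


Syndrome = 11: error at position 11

Data: 01000111001 (corrected bit 11)


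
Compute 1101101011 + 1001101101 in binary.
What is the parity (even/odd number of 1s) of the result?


1101101011 = 875
1001101101 = 621
Sum = 1496 = 10111011000
1s count = 6

even parity (6 ones in 10111011000)


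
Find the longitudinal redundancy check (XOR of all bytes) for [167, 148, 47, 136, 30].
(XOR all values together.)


XOR chain: 167 ^ 148 ^ 47 ^ 136 ^ 30 = 138

138


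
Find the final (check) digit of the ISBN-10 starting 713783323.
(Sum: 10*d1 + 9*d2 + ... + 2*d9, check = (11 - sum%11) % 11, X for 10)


Weighted sum: 239
239 mod 11 = 8

Check digit: 3


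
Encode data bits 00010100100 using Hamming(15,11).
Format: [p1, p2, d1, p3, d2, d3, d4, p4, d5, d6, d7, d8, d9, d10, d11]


Parity bits: p1=0, p2=0, p3=0, p4=0

000000100100100


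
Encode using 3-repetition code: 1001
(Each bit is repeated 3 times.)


Each bit -> 3 copies

111000000111


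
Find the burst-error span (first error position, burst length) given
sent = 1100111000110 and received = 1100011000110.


XOR: 0000100000000

Burst at position 4, length 1


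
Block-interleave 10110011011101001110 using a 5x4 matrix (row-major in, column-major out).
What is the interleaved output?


Matrix:
  1011
  0011
  0111
  0100
  1110
Read columns: 10001001111110111100

10001001111110111100


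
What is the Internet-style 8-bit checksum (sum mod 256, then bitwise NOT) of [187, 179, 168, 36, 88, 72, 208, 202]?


Sum = 1140 mod 256 = 116
Complement = 139

139


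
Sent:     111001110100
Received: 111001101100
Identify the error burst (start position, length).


XOR: 000000011000

Burst at position 7, length 2


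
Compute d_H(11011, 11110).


XOR: 00101
Count of 1s: 2

2


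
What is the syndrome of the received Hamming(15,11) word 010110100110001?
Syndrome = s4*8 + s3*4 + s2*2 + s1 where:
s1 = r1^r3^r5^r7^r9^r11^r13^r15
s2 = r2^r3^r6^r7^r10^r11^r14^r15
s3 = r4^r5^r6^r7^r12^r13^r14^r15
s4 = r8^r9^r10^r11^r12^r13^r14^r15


s1=0, s2=1, s3=0, s4=1

Syndrome = 10 (error at position 10)


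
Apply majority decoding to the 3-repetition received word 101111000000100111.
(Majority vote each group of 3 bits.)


Groups: 101, 111, 000, 000, 100, 111
Majority votes: 110001

110001


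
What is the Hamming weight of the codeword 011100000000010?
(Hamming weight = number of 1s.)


Counting 1s in 011100000000010

4


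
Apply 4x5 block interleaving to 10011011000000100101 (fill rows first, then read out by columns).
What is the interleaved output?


Matrix:
  10011
  01100
  00001
  00101
Read columns: 10000100010110001011

10000100010110001011


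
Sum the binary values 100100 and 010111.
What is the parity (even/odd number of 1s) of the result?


100100 = 36
010111 = 23
Sum = 59 = 111011
1s count = 5

odd parity (5 ones in 111011)


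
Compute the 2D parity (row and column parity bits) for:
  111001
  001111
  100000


Row parities: 001
Column parities: 010110

Row P: 001, Col P: 010110, Corner: 1


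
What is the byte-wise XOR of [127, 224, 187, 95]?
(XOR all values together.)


XOR chain: 127 ^ 224 ^ 187 ^ 95 = 123

123


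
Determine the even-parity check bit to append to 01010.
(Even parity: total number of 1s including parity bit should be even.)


Number of 1s in data: 2
Parity bit: 0

0


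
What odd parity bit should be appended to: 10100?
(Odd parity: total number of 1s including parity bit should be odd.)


Number of 1s in data: 2
Parity bit: 1

1


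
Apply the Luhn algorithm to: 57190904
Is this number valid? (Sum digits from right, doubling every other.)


Luhn sum = 32
32 mod 10 = 2

Invalid (Luhn sum mod 10 = 2)


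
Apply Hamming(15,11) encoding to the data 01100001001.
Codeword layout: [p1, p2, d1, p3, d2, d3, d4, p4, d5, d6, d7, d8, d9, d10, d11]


Parity bits: p1=0, p2=0, p3=0, p4=0

000011000001001


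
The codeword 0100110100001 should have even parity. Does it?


Number of 1s: 5

No, parity error (5 ones)


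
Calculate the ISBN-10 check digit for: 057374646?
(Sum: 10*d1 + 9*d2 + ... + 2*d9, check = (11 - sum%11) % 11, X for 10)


Weighted sum: 232
232 mod 11 = 1

Check digit: X


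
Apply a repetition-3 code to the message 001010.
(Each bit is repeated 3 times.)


Each bit -> 3 copies

000000111000111000


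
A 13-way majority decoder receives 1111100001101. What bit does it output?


Ones: 8 out of 13
Threshold: 7

1 (8/13 voted 1)


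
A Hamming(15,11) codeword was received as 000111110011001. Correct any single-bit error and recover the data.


Syndrome = 0: no error detected

Data: 01110011001 (no errors)


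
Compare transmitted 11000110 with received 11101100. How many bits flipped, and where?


XOR: 00101010

3 error(s) at position(s): 2, 4, 6


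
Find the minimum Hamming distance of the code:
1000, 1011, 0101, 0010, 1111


Comparing all pairs, minimum distance: 1
Can detect 0 errors, correct 0 errors

1


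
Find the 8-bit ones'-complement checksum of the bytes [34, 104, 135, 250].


Sum = 523 mod 256 = 11
Complement = 244

244


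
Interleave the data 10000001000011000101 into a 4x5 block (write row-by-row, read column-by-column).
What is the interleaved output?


Matrix:
  10000
  00100
  00110
  00101
Read columns: 10000000011100100001

10000000011100100001


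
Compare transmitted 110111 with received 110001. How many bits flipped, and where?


XOR: 000110

2 error(s) at position(s): 3, 4


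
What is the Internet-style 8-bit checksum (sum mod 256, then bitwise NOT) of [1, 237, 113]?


Sum = 351 mod 256 = 95
Complement = 160

160


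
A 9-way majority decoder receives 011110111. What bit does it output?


Ones: 7 out of 9
Threshold: 5

1 (7/9 voted 1)


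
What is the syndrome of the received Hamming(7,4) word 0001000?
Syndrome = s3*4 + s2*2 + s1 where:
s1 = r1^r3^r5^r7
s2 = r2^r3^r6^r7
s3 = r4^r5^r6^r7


s1=0, s2=0, s3=1

Syndrome = 4 (error at position 4)


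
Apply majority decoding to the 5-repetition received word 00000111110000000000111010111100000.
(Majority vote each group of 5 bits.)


Groups: 00000, 11111, 00000, 00000, 11101, 01111, 00000
Majority votes: 0100110

0100110


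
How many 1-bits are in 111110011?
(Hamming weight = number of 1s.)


Counting 1s in 111110011

7


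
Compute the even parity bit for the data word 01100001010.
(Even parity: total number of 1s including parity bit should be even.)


Number of 1s in data: 4
Parity bit: 0

0


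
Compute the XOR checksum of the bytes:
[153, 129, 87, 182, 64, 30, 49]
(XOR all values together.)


XOR chain: 153 ^ 129 ^ 87 ^ 182 ^ 64 ^ 30 ^ 49 = 150

150


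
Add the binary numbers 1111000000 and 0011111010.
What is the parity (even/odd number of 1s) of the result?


1111000000 = 960
0011111010 = 250
Sum = 1210 = 10010111010
1s count = 6

even parity (6 ones in 10010111010)


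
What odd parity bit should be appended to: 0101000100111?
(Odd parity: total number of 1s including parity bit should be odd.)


Number of 1s in data: 6
Parity bit: 1

1


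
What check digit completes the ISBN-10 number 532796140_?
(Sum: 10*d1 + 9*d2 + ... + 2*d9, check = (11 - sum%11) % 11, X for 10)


Weighted sum: 242
242 mod 11 = 0

Check digit: 0


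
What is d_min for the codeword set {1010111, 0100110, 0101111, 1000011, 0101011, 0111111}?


Comparing all pairs, minimum distance: 1
Can detect 0 errors, correct 0 errors

1


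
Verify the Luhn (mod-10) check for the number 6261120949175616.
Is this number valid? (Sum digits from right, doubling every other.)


Luhn sum = 63
63 mod 10 = 3

Invalid (Luhn sum mod 10 = 3)


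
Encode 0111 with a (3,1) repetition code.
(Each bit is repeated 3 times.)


Each bit -> 3 copies

000111111111


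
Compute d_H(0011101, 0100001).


XOR: 0111100
Count of 1s: 4

4


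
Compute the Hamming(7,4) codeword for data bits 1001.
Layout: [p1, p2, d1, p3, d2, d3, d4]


Parity bits: p1=0, p2=0, p3=1

0011001


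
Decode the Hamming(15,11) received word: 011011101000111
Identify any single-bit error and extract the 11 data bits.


Syndrome = 0: no error detected

Data: 11111000111 (no errors)


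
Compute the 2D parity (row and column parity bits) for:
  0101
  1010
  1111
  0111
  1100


Row parities: 00010
Column parities: 1011

Row P: 00010, Col P: 1011, Corner: 1


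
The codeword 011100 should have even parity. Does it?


Number of 1s: 3

No, parity error (3 ones)


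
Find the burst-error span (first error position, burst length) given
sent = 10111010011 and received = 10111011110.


XOR: 00000001101

Burst at position 7, length 4


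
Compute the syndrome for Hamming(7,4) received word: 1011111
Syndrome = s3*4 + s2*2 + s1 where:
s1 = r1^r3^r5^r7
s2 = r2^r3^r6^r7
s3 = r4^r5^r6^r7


s1=0, s2=1, s3=0

Syndrome = 2 (error at position 2)


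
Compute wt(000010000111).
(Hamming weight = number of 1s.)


Counting 1s in 000010000111

4


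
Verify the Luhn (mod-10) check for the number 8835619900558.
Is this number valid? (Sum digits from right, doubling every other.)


Luhn sum = 59
59 mod 10 = 9

Invalid (Luhn sum mod 10 = 9)


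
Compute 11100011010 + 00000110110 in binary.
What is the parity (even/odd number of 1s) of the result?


11100011010 = 1818
00000110110 = 54
Sum = 1872 = 11101010000
1s count = 5

odd parity (5 ones in 11101010000)


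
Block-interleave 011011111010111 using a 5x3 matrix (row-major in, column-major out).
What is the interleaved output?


Matrix:
  011
  011
  111
  010
  111
Read columns: 001011111111101

001011111111101


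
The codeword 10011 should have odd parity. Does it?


Number of 1s: 3

Yes, parity is correct (3 ones)


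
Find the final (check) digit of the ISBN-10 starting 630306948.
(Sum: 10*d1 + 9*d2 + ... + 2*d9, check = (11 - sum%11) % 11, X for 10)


Weighted sum: 202
202 mod 11 = 4

Check digit: 7


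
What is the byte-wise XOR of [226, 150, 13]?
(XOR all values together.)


XOR chain: 226 ^ 150 ^ 13 = 121

121


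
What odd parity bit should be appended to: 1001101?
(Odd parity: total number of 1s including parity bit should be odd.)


Number of 1s in data: 4
Parity bit: 1

1


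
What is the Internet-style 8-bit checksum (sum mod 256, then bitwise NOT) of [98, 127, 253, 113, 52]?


Sum = 643 mod 256 = 131
Complement = 124

124


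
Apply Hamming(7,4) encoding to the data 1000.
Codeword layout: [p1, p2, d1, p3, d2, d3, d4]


Parity bits: p1=1, p2=1, p3=0

1110000


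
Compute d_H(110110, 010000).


XOR: 100110
Count of 1s: 3

3


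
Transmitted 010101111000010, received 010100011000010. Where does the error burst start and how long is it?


XOR: 000001100000000

Burst at position 5, length 2


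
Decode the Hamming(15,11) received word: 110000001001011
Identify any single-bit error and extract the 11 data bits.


Syndrome = 7: error at position 7

Data: 00011001011 (corrected bit 7)


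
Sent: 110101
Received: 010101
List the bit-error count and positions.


XOR: 100000

1 error(s) at position(s): 0


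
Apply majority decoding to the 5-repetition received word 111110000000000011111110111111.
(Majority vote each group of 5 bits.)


Groups: 11111, 00000, 00000, 01111, 11101, 11111
Majority votes: 100111

100111


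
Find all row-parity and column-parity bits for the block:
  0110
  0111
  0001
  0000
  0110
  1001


Row parities: 011000
Column parities: 1111

Row P: 011000, Col P: 1111, Corner: 0


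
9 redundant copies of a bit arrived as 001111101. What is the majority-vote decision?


Ones: 6 out of 9
Threshold: 5

1 (6/9 voted 1)


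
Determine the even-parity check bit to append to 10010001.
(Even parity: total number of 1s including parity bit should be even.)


Number of 1s in data: 3
Parity bit: 1

1


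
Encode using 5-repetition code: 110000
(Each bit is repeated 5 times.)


Each bit -> 5 copies

111111111100000000000000000000


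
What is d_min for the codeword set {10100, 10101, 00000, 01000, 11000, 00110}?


Comparing all pairs, minimum distance: 1
Can detect 0 errors, correct 0 errors

1


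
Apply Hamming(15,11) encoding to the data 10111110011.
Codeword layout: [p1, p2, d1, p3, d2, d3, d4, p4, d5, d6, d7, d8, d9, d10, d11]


Parity bits: p1=1, p2=1, p3=0, p4=1

111001111110011


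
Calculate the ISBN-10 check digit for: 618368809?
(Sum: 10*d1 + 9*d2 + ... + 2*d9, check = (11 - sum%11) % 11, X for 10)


Weighted sum: 280
280 mod 11 = 5

Check digit: 6


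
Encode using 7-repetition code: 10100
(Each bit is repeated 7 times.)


Each bit -> 7 copies

11111110000000111111100000000000000


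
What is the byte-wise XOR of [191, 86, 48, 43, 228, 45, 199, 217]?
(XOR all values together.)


XOR chain: 191 ^ 86 ^ 48 ^ 43 ^ 228 ^ 45 ^ 199 ^ 217 = 37

37


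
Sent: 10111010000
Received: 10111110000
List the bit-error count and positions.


XOR: 00000100000

1 error(s) at position(s): 5


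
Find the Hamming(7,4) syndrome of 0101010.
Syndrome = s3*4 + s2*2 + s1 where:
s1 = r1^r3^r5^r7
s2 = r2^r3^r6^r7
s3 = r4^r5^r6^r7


s1=0, s2=0, s3=0

Syndrome = 0 (no error)


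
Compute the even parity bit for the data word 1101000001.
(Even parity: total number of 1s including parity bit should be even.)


Number of 1s in data: 4
Parity bit: 0

0


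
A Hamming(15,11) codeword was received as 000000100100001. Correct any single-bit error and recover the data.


Syndrome = 2: error at position 2

Data: 00010100001 (corrected bit 2)


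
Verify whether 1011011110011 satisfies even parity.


Number of 1s: 9

No, parity error (9 ones)


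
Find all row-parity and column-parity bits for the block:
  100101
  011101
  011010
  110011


Row parities: 1010
Column parities: 010001

Row P: 1010, Col P: 010001, Corner: 0


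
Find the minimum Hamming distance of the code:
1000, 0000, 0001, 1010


Comparing all pairs, minimum distance: 1
Can detect 0 errors, correct 0 errors

1


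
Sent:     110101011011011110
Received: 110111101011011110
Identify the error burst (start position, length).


XOR: 000010110000000000

Burst at position 4, length 4


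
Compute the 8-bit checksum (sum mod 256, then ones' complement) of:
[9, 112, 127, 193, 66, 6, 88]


Sum = 601 mod 256 = 89
Complement = 166

166


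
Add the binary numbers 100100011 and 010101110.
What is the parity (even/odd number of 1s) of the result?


100100011 = 291
010101110 = 174
Sum = 465 = 111010001
1s count = 5

odd parity (5 ones in 111010001)


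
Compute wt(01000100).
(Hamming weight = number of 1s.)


Counting 1s in 01000100

2


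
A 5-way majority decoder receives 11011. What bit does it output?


Ones: 4 out of 5
Threshold: 3

1 (4/5 voted 1)


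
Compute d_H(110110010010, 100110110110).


XOR: 010000100100
Count of 1s: 3

3


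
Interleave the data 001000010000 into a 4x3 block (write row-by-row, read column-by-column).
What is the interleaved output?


Matrix:
  001
  000
  010
  000
Read columns: 000000101000

000000101000


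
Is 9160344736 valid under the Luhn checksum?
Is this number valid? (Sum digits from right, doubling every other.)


Luhn sum = 50
50 mod 10 = 0

Valid (Luhn sum mod 10 = 0)


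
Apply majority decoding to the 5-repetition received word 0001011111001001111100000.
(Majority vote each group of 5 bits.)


Groups: 00010, 11111, 00100, 11111, 00000
Majority votes: 01010

01010


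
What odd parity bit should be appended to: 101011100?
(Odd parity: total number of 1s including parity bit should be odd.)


Number of 1s in data: 5
Parity bit: 0

0


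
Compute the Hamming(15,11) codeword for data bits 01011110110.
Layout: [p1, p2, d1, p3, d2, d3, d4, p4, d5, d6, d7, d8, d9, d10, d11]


Parity bits: p1=1, p2=0, p3=0, p4=1

100010111110110


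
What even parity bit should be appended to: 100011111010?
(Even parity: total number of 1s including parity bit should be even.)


Number of 1s in data: 7
Parity bit: 1

1


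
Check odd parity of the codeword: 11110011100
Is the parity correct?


Number of 1s: 7

Yes, parity is correct (7 ones)


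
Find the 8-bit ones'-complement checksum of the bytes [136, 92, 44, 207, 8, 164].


Sum = 651 mod 256 = 139
Complement = 116

116


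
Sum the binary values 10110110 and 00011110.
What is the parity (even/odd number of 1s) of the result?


10110110 = 182
00011110 = 30
Sum = 212 = 11010100
1s count = 4

even parity (4 ones in 11010100)


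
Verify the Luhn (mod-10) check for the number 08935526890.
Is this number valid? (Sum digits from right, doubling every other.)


Luhn sum = 50
50 mod 10 = 0

Valid (Luhn sum mod 10 = 0)


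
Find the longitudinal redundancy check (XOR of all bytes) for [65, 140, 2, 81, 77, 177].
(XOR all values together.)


XOR chain: 65 ^ 140 ^ 2 ^ 81 ^ 77 ^ 177 = 98

98


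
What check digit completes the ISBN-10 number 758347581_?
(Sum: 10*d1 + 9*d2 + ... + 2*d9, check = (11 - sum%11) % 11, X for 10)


Weighted sum: 305
305 mod 11 = 8

Check digit: 3


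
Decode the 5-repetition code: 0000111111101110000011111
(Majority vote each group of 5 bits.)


Groups: 00001, 11111, 10111, 00000, 11111
Majority votes: 01101

01101


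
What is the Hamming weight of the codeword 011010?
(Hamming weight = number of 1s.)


Counting 1s in 011010

3


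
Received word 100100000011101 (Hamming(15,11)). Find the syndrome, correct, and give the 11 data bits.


Syndrome = 0: no error detected

Data: 00000011101 (no errors)


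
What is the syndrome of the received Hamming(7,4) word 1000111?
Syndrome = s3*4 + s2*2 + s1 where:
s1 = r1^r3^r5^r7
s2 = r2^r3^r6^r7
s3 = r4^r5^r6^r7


s1=1, s2=0, s3=1

Syndrome = 5 (error at position 5)


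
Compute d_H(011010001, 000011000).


XOR: 011001001
Count of 1s: 4

4


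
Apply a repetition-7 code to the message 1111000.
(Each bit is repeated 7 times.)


Each bit -> 7 copies

1111111111111111111111111111000000000000000000000


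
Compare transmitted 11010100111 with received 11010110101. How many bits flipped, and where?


XOR: 00000010010

2 error(s) at position(s): 6, 9


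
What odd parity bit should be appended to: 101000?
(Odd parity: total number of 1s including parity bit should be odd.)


Number of 1s in data: 2
Parity bit: 1

1


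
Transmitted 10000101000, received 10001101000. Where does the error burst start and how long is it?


XOR: 00001000000

Burst at position 4, length 1


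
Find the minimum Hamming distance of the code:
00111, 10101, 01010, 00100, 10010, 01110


Comparing all pairs, minimum distance: 1
Can detect 0 errors, correct 0 errors

1


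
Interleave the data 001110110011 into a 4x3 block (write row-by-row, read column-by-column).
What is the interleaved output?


Matrix:
  001
  110
  110
  011
Read columns: 011001111001

011001111001


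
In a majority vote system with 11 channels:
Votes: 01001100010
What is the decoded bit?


Ones: 4 out of 11
Threshold: 6

0 (4/11 voted 1)


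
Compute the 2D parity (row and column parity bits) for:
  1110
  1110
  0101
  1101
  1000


Row parities: 11011
Column parities: 0000

Row P: 11011, Col P: 0000, Corner: 0


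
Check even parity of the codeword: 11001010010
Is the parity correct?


Number of 1s: 5

No, parity error (5 ones)


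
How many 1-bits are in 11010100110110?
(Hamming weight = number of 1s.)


Counting 1s in 11010100110110

8


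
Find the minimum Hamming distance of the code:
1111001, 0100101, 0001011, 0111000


Comparing all pairs, minimum distance: 2
Can detect 1 errors, correct 0 errors

2


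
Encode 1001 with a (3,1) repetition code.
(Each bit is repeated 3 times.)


Each bit -> 3 copies

111000000111


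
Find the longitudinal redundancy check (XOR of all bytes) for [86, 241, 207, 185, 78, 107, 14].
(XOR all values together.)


XOR chain: 86 ^ 241 ^ 207 ^ 185 ^ 78 ^ 107 ^ 14 = 250

250


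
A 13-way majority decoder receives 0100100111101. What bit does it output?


Ones: 7 out of 13
Threshold: 7

1 (7/13 voted 1)


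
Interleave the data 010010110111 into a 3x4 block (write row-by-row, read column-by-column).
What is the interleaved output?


Matrix:
  0100
  1011
  0111
Read columns: 010101011011

010101011011


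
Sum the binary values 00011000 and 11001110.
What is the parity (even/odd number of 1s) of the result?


00011000 = 24
11001110 = 206
Sum = 230 = 11100110
1s count = 5

odd parity (5 ones in 11100110)


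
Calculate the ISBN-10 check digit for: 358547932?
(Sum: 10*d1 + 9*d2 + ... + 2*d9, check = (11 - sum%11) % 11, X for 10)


Weighted sum: 282
282 mod 11 = 7

Check digit: 4


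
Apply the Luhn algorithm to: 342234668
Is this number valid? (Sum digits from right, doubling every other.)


Luhn sum = 45
45 mod 10 = 5

Invalid (Luhn sum mod 10 = 5)


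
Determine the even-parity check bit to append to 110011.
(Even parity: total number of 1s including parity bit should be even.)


Number of 1s in data: 4
Parity bit: 0

0


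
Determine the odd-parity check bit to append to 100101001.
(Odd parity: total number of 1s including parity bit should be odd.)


Number of 1s in data: 4
Parity bit: 1

1


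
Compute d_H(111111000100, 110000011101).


XOR: 001111011001
Count of 1s: 7

7


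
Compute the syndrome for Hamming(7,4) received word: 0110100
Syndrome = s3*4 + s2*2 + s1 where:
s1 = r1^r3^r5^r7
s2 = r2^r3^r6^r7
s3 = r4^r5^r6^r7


s1=0, s2=0, s3=1

Syndrome = 4 (error at position 4)


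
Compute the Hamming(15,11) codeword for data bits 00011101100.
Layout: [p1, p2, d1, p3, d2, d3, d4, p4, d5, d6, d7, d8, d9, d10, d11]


Parity bits: p1=1, p2=0, p3=1, p4=0

100100101101100


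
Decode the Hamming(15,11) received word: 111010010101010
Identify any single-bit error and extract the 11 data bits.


Syndrome = 5: error at position 5

Data: 10000101010 (corrected bit 5)


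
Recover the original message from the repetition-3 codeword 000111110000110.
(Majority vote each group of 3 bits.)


Groups: 000, 111, 110, 000, 110
Majority votes: 01101

01101


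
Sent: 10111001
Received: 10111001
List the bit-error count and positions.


XOR: 00000000

0 errors (received matches sent)


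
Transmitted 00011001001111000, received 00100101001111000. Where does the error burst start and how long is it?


XOR: 00111100000000000

Burst at position 2, length 4


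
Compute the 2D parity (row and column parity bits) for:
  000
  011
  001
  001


Row parities: 0011
Column parities: 011

Row P: 0011, Col P: 011, Corner: 0
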